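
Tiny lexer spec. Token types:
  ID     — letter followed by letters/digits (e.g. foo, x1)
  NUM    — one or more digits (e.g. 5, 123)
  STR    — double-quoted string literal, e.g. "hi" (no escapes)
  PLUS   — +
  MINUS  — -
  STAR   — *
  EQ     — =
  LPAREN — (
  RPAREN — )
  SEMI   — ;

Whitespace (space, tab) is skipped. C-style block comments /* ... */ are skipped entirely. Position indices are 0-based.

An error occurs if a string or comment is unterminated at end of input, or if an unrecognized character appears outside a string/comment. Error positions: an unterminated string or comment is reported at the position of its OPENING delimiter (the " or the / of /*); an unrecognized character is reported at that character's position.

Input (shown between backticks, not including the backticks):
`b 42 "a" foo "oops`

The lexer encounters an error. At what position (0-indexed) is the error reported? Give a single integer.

Answer: 13

Derivation:
pos=0: emit ID 'b' (now at pos=1)
pos=2: emit NUM '42' (now at pos=4)
pos=5: enter STRING mode
pos=5: emit STR "a" (now at pos=8)
pos=9: emit ID 'foo' (now at pos=12)
pos=13: enter STRING mode
pos=13: ERROR — unterminated string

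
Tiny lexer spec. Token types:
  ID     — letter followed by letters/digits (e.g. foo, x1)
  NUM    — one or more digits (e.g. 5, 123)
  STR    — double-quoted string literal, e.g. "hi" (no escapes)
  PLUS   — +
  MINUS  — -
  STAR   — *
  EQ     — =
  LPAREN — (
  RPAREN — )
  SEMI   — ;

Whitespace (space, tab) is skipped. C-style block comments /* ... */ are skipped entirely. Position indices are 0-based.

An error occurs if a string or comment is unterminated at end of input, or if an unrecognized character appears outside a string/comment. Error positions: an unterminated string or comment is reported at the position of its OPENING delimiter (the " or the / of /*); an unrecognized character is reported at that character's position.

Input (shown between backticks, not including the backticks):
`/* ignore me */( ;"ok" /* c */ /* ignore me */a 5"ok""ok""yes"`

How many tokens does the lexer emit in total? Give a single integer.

Answer: 8

Derivation:
pos=0: enter COMMENT mode (saw '/*')
exit COMMENT mode (now at pos=15)
pos=15: emit LPAREN '('
pos=17: emit SEMI ';'
pos=18: enter STRING mode
pos=18: emit STR "ok" (now at pos=22)
pos=23: enter COMMENT mode (saw '/*')
exit COMMENT mode (now at pos=30)
pos=31: enter COMMENT mode (saw '/*')
exit COMMENT mode (now at pos=46)
pos=46: emit ID 'a' (now at pos=47)
pos=48: emit NUM '5' (now at pos=49)
pos=49: enter STRING mode
pos=49: emit STR "ok" (now at pos=53)
pos=53: enter STRING mode
pos=53: emit STR "ok" (now at pos=57)
pos=57: enter STRING mode
pos=57: emit STR "yes" (now at pos=62)
DONE. 8 tokens: [LPAREN, SEMI, STR, ID, NUM, STR, STR, STR]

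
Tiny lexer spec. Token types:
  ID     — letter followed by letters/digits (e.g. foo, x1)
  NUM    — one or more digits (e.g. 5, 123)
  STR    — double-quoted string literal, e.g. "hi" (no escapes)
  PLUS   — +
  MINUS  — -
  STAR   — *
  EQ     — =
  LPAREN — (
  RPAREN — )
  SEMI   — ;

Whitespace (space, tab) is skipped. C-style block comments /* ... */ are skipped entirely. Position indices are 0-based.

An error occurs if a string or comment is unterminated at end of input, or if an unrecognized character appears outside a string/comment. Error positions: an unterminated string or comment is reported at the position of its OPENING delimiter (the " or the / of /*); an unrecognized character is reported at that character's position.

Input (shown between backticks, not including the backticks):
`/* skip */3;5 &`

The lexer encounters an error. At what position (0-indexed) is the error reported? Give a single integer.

Answer: 14

Derivation:
pos=0: enter COMMENT mode (saw '/*')
exit COMMENT mode (now at pos=10)
pos=10: emit NUM '3' (now at pos=11)
pos=11: emit SEMI ';'
pos=12: emit NUM '5' (now at pos=13)
pos=14: ERROR — unrecognized char '&'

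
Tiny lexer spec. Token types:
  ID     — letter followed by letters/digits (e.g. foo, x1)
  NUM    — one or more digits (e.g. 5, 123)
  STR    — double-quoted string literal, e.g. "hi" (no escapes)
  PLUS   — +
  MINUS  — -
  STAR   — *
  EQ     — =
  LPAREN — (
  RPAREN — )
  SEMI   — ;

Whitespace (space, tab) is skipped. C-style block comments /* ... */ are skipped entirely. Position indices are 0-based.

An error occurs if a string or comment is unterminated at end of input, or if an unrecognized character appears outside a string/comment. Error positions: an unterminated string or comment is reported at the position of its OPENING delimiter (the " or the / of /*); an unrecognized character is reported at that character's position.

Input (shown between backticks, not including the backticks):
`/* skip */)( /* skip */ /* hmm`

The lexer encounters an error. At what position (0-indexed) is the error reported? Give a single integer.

pos=0: enter COMMENT mode (saw '/*')
exit COMMENT mode (now at pos=10)
pos=10: emit RPAREN ')'
pos=11: emit LPAREN '('
pos=13: enter COMMENT mode (saw '/*')
exit COMMENT mode (now at pos=23)
pos=24: enter COMMENT mode (saw '/*')
pos=24: ERROR — unterminated comment (reached EOF)

Answer: 24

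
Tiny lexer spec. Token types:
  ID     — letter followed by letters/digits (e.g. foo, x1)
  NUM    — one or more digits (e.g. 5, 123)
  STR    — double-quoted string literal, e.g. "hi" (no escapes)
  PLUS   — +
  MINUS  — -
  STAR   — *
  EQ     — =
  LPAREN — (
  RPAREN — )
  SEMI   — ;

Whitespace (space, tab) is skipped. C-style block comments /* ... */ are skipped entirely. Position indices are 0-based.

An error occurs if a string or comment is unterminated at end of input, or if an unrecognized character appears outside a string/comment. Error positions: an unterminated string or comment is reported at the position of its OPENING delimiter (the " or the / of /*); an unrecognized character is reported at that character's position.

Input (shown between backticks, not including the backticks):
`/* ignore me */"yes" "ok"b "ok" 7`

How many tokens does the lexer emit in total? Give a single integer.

Answer: 5

Derivation:
pos=0: enter COMMENT mode (saw '/*')
exit COMMENT mode (now at pos=15)
pos=15: enter STRING mode
pos=15: emit STR "yes" (now at pos=20)
pos=21: enter STRING mode
pos=21: emit STR "ok" (now at pos=25)
pos=25: emit ID 'b' (now at pos=26)
pos=27: enter STRING mode
pos=27: emit STR "ok" (now at pos=31)
pos=32: emit NUM '7' (now at pos=33)
DONE. 5 tokens: [STR, STR, ID, STR, NUM]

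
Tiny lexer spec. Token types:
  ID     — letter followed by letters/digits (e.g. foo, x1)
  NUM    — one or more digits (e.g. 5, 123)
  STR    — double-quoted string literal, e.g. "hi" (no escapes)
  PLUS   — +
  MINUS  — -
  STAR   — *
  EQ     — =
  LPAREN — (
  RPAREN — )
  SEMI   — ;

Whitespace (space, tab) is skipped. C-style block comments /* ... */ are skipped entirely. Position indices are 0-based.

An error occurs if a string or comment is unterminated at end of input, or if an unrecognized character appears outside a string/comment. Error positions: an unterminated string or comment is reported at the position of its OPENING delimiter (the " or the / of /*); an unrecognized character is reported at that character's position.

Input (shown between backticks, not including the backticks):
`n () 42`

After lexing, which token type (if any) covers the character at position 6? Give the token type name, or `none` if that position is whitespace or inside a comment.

Answer: NUM

Derivation:
pos=0: emit ID 'n' (now at pos=1)
pos=2: emit LPAREN '('
pos=3: emit RPAREN ')'
pos=5: emit NUM '42' (now at pos=7)
DONE. 4 tokens: [ID, LPAREN, RPAREN, NUM]
Position 6: char is '2' -> NUM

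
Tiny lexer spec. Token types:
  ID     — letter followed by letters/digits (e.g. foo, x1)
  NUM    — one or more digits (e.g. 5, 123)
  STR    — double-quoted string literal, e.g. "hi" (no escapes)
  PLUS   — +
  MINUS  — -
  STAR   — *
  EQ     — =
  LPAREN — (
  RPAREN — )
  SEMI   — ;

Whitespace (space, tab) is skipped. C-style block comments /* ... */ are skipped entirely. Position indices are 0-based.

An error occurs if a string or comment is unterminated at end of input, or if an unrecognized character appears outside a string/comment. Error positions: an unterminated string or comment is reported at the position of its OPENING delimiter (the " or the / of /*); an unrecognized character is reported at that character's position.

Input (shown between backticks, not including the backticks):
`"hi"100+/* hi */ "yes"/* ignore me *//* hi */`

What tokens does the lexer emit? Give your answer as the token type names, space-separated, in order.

pos=0: enter STRING mode
pos=0: emit STR "hi" (now at pos=4)
pos=4: emit NUM '100' (now at pos=7)
pos=7: emit PLUS '+'
pos=8: enter COMMENT mode (saw '/*')
exit COMMENT mode (now at pos=16)
pos=17: enter STRING mode
pos=17: emit STR "yes" (now at pos=22)
pos=22: enter COMMENT mode (saw '/*')
exit COMMENT mode (now at pos=37)
pos=37: enter COMMENT mode (saw '/*')
exit COMMENT mode (now at pos=45)
DONE. 4 tokens: [STR, NUM, PLUS, STR]

Answer: STR NUM PLUS STR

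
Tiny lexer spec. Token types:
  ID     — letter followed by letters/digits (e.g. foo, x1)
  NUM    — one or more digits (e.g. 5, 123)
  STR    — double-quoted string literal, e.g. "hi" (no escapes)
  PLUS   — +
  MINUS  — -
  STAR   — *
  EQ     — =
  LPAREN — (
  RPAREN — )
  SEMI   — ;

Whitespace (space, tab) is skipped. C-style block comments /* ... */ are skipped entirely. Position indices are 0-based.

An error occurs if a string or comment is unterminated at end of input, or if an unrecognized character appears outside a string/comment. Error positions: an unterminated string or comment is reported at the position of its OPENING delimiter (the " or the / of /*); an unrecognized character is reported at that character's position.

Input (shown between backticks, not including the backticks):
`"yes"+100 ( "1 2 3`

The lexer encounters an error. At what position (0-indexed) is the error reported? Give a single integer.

Answer: 12

Derivation:
pos=0: enter STRING mode
pos=0: emit STR "yes" (now at pos=5)
pos=5: emit PLUS '+'
pos=6: emit NUM '100' (now at pos=9)
pos=10: emit LPAREN '('
pos=12: enter STRING mode
pos=12: ERROR — unterminated string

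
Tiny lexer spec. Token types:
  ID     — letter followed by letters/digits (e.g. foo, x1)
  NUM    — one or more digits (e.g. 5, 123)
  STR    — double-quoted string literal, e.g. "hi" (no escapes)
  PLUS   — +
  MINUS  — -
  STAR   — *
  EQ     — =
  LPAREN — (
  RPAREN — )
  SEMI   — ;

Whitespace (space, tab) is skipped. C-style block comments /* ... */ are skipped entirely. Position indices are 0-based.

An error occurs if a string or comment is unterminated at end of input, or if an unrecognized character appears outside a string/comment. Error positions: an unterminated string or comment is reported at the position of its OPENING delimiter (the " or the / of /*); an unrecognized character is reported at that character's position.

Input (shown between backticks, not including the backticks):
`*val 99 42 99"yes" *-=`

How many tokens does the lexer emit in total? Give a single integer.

Answer: 9

Derivation:
pos=0: emit STAR '*'
pos=1: emit ID 'val' (now at pos=4)
pos=5: emit NUM '99' (now at pos=7)
pos=8: emit NUM '42' (now at pos=10)
pos=11: emit NUM '99' (now at pos=13)
pos=13: enter STRING mode
pos=13: emit STR "yes" (now at pos=18)
pos=19: emit STAR '*'
pos=20: emit MINUS '-'
pos=21: emit EQ '='
DONE. 9 tokens: [STAR, ID, NUM, NUM, NUM, STR, STAR, MINUS, EQ]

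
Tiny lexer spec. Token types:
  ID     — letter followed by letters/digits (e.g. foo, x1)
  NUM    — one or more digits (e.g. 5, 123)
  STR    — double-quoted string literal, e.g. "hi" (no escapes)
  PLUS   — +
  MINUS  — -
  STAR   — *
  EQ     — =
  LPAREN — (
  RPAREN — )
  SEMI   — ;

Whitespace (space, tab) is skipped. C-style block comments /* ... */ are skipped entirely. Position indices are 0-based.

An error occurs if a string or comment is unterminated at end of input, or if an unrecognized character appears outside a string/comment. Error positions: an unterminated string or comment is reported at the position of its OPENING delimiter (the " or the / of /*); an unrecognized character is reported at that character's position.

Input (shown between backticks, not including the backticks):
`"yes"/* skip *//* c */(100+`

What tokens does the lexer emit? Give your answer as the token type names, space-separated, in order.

Answer: STR LPAREN NUM PLUS

Derivation:
pos=0: enter STRING mode
pos=0: emit STR "yes" (now at pos=5)
pos=5: enter COMMENT mode (saw '/*')
exit COMMENT mode (now at pos=15)
pos=15: enter COMMENT mode (saw '/*')
exit COMMENT mode (now at pos=22)
pos=22: emit LPAREN '('
pos=23: emit NUM '100' (now at pos=26)
pos=26: emit PLUS '+'
DONE. 4 tokens: [STR, LPAREN, NUM, PLUS]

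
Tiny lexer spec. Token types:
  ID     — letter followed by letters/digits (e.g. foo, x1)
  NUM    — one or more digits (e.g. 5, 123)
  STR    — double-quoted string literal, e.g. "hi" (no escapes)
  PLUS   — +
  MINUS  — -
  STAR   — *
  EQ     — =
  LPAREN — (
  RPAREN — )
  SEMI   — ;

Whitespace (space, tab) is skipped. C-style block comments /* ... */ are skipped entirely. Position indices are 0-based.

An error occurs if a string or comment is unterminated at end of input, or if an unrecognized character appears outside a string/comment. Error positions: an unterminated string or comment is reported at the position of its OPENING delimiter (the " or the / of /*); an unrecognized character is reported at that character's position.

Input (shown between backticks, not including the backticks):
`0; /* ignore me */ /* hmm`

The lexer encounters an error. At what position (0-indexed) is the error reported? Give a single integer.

pos=0: emit NUM '0' (now at pos=1)
pos=1: emit SEMI ';'
pos=3: enter COMMENT mode (saw '/*')
exit COMMENT mode (now at pos=18)
pos=19: enter COMMENT mode (saw '/*')
pos=19: ERROR — unterminated comment (reached EOF)

Answer: 19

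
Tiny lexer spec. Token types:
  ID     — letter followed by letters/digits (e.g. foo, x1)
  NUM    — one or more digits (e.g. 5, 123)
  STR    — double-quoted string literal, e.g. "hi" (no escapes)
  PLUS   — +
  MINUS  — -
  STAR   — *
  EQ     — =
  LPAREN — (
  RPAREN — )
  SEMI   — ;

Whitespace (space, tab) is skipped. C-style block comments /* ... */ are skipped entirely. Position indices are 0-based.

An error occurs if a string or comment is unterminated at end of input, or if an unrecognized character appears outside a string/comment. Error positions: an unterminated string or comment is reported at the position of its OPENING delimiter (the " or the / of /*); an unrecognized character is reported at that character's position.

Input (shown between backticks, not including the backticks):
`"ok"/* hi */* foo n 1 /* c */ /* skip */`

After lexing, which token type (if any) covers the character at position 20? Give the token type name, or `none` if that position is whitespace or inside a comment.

pos=0: enter STRING mode
pos=0: emit STR "ok" (now at pos=4)
pos=4: enter COMMENT mode (saw '/*')
exit COMMENT mode (now at pos=12)
pos=12: emit STAR '*'
pos=14: emit ID 'foo' (now at pos=17)
pos=18: emit ID 'n' (now at pos=19)
pos=20: emit NUM '1' (now at pos=21)
pos=22: enter COMMENT mode (saw '/*')
exit COMMENT mode (now at pos=29)
pos=30: enter COMMENT mode (saw '/*')
exit COMMENT mode (now at pos=40)
DONE. 5 tokens: [STR, STAR, ID, ID, NUM]
Position 20: char is '1' -> NUM

Answer: NUM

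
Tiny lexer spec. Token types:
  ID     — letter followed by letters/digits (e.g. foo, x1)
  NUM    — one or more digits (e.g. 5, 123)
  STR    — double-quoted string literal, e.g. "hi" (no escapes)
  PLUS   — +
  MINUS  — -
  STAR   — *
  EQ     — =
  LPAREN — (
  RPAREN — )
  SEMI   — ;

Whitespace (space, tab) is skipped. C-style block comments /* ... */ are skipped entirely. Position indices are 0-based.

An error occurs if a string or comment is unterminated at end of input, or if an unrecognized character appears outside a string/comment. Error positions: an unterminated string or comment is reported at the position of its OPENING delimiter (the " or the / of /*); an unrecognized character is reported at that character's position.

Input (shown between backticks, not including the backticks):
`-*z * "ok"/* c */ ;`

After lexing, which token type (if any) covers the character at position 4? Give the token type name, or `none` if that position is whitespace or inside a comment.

Answer: STAR

Derivation:
pos=0: emit MINUS '-'
pos=1: emit STAR '*'
pos=2: emit ID 'z' (now at pos=3)
pos=4: emit STAR '*'
pos=6: enter STRING mode
pos=6: emit STR "ok" (now at pos=10)
pos=10: enter COMMENT mode (saw '/*')
exit COMMENT mode (now at pos=17)
pos=18: emit SEMI ';'
DONE. 6 tokens: [MINUS, STAR, ID, STAR, STR, SEMI]
Position 4: char is '*' -> STAR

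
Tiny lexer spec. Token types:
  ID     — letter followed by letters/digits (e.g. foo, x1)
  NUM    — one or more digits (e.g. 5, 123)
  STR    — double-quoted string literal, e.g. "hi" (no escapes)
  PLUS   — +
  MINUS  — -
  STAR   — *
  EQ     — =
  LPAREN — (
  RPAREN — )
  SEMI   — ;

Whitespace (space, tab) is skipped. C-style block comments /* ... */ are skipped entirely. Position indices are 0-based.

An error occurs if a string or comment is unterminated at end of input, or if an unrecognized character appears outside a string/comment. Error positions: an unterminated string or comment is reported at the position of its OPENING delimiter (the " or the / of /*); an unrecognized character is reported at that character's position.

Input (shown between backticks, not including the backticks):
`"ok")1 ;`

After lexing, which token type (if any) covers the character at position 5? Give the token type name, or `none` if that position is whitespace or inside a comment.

pos=0: enter STRING mode
pos=0: emit STR "ok" (now at pos=4)
pos=4: emit RPAREN ')'
pos=5: emit NUM '1' (now at pos=6)
pos=7: emit SEMI ';'
DONE. 4 tokens: [STR, RPAREN, NUM, SEMI]
Position 5: char is '1' -> NUM

Answer: NUM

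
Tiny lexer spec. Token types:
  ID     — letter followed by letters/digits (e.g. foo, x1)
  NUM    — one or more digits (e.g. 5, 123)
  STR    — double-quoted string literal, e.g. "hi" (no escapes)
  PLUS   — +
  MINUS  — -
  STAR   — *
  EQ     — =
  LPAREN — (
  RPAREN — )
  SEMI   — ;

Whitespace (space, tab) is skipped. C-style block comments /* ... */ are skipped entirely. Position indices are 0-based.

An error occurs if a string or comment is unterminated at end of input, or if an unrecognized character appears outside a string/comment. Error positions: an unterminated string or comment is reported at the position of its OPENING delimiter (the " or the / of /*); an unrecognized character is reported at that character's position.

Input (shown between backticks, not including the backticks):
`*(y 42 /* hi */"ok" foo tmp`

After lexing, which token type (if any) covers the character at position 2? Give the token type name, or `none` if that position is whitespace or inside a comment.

Answer: ID

Derivation:
pos=0: emit STAR '*'
pos=1: emit LPAREN '('
pos=2: emit ID 'y' (now at pos=3)
pos=4: emit NUM '42' (now at pos=6)
pos=7: enter COMMENT mode (saw '/*')
exit COMMENT mode (now at pos=15)
pos=15: enter STRING mode
pos=15: emit STR "ok" (now at pos=19)
pos=20: emit ID 'foo' (now at pos=23)
pos=24: emit ID 'tmp' (now at pos=27)
DONE. 7 tokens: [STAR, LPAREN, ID, NUM, STR, ID, ID]
Position 2: char is 'y' -> ID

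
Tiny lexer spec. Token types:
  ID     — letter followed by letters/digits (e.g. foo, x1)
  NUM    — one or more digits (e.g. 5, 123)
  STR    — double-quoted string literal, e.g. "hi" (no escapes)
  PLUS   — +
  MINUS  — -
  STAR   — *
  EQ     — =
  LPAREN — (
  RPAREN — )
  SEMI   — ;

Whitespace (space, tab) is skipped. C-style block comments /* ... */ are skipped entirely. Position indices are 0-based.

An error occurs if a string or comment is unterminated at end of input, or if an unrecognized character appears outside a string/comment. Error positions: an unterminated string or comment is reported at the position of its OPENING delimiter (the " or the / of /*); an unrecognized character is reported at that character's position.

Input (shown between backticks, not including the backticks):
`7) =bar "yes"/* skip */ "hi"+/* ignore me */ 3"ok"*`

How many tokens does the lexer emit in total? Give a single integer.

Answer: 10

Derivation:
pos=0: emit NUM '7' (now at pos=1)
pos=1: emit RPAREN ')'
pos=3: emit EQ '='
pos=4: emit ID 'bar' (now at pos=7)
pos=8: enter STRING mode
pos=8: emit STR "yes" (now at pos=13)
pos=13: enter COMMENT mode (saw '/*')
exit COMMENT mode (now at pos=23)
pos=24: enter STRING mode
pos=24: emit STR "hi" (now at pos=28)
pos=28: emit PLUS '+'
pos=29: enter COMMENT mode (saw '/*')
exit COMMENT mode (now at pos=44)
pos=45: emit NUM '3' (now at pos=46)
pos=46: enter STRING mode
pos=46: emit STR "ok" (now at pos=50)
pos=50: emit STAR '*'
DONE. 10 tokens: [NUM, RPAREN, EQ, ID, STR, STR, PLUS, NUM, STR, STAR]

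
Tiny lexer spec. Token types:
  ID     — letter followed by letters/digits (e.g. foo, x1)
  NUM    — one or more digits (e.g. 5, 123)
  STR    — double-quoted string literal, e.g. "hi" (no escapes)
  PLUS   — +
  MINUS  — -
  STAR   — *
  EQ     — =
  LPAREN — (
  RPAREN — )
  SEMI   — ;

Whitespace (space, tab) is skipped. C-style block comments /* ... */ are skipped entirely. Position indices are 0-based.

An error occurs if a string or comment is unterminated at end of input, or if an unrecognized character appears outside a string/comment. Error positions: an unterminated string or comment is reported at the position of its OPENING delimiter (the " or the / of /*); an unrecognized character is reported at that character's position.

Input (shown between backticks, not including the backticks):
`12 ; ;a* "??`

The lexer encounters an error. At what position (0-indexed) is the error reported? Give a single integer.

pos=0: emit NUM '12' (now at pos=2)
pos=3: emit SEMI ';'
pos=5: emit SEMI ';'
pos=6: emit ID 'a' (now at pos=7)
pos=7: emit STAR '*'
pos=9: enter STRING mode
pos=9: ERROR — unterminated string

Answer: 9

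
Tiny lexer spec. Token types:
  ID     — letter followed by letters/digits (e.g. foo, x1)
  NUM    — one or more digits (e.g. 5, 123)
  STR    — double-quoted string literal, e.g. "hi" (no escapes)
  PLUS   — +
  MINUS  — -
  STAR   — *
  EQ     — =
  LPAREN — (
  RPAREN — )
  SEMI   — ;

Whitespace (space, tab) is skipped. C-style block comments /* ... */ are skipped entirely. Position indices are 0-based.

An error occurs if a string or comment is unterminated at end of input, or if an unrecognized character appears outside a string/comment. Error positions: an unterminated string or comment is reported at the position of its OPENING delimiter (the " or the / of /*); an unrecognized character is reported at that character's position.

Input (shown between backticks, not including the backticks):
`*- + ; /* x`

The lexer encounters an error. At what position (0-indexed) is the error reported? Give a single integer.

Answer: 7

Derivation:
pos=0: emit STAR '*'
pos=1: emit MINUS '-'
pos=3: emit PLUS '+'
pos=5: emit SEMI ';'
pos=7: enter COMMENT mode (saw '/*')
pos=7: ERROR — unterminated comment (reached EOF)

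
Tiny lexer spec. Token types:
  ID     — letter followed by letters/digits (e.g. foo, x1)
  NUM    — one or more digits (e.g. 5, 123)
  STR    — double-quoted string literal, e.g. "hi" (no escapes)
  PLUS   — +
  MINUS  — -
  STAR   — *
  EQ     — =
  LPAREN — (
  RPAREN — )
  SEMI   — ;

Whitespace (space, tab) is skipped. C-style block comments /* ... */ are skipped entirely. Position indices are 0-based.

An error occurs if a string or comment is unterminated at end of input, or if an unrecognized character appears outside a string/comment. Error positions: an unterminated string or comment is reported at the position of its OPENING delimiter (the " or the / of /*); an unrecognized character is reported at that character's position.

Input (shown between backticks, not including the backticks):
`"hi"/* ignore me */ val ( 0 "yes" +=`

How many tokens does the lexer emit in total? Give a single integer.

pos=0: enter STRING mode
pos=0: emit STR "hi" (now at pos=4)
pos=4: enter COMMENT mode (saw '/*')
exit COMMENT mode (now at pos=19)
pos=20: emit ID 'val' (now at pos=23)
pos=24: emit LPAREN '('
pos=26: emit NUM '0' (now at pos=27)
pos=28: enter STRING mode
pos=28: emit STR "yes" (now at pos=33)
pos=34: emit PLUS '+'
pos=35: emit EQ '='
DONE. 7 tokens: [STR, ID, LPAREN, NUM, STR, PLUS, EQ]

Answer: 7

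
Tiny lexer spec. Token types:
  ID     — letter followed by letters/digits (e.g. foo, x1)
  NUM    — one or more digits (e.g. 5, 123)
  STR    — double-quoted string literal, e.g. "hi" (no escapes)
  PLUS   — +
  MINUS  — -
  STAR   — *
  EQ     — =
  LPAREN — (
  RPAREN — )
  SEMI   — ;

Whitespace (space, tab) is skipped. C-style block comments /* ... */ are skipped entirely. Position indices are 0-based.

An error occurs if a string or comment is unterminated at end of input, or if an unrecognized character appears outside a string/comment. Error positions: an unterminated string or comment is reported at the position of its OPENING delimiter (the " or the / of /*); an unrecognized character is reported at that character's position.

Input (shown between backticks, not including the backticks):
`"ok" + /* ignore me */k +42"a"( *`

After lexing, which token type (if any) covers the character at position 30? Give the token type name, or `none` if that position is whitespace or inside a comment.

Answer: LPAREN

Derivation:
pos=0: enter STRING mode
pos=0: emit STR "ok" (now at pos=4)
pos=5: emit PLUS '+'
pos=7: enter COMMENT mode (saw '/*')
exit COMMENT mode (now at pos=22)
pos=22: emit ID 'k' (now at pos=23)
pos=24: emit PLUS '+'
pos=25: emit NUM '42' (now at pos=27)
pos=27: enter STRING mode
pos=27: emit STR "a" (now at pos=30)
pos=30: emit LPAREN '('
pos=32: emit STAR '*'
DONE. 8 tokens: [STR, PLUS, ID, PLUS, NUM, STR, LPAREN, STAR]
Position 30: char is '(' -> LPAREN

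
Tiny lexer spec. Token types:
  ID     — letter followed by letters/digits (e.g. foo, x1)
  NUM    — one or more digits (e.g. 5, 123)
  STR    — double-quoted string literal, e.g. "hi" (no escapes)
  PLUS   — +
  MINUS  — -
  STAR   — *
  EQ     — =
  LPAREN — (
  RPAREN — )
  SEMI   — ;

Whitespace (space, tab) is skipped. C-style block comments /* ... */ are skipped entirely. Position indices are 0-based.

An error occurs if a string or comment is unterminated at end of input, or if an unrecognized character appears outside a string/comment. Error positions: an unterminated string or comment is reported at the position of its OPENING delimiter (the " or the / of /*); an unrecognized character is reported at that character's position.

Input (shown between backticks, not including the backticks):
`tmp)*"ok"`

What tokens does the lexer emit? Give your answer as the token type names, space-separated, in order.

pos=0: emit ID 'tmp' (now at pos=3)
pos=3: emit RPAREN ')'
pos=4: emit STAR '*'
pos=5: enter STRING mode
pos=5: emit STR "ok" (now at pos=9)
DONE. 4 tokens: [ID, RPAREN, STAR, STR]

Answer: ID RPAREN STAR STR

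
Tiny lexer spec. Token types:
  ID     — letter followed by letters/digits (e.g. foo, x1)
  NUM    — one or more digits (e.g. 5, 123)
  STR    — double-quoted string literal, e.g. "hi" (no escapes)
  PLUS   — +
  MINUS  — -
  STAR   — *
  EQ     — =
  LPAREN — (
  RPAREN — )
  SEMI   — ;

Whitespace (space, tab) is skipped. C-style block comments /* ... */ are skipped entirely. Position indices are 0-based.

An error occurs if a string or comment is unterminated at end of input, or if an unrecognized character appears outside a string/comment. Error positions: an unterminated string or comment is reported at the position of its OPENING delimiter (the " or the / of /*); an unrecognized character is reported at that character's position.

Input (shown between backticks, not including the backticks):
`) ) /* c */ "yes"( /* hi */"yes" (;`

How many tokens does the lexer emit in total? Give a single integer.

pos=0: emit RPAREN ')'
pos=2: emit RPAREN ')'
pos=4: enter COMMENT mode (saw '/*')
exit COMMENT mode (now at pos=11)
pos=12: enter STRING mode
pos=12: emit STR "yes" (now at pos=17)
pos=17: emit LPAREN '('
pos=19: enter COMMENT mode (saw '/*')
exit COMMENT mode (now at pos=27)
pos=27: enter STRING mode
pos=27: emit STR "yes" (now at pos=32)
pos=33: emit LPAREN '('
pos=34: emit SEMI ';'
DONE. 7 tokens: [RPAREN, RPAREN, STR, LPAREN, STR, LPAREN, SEMI]

Answer: 7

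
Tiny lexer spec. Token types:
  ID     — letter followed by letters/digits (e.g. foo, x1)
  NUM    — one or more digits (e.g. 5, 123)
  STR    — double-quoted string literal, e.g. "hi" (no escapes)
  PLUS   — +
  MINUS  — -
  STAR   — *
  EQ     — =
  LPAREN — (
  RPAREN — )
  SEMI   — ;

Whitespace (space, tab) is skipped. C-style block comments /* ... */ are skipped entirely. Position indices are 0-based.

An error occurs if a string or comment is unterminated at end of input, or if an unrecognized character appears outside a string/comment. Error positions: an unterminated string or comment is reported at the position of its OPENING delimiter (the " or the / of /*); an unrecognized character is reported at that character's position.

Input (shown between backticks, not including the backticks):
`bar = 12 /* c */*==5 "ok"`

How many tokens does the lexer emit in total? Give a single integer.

Answer: 8

Derivation:
pos=0: emit ID 'bar' (now at pos=3)
pos=4: emit EQ '='
pos=6: emit NUM '12' (now at pos=8)
pos=9: enter COMMENT mode (saw '/*')
exit COMMENT mode (now at pos=16)
pos=16: emit STAR '*'
pos=17: emit EQ '='
pos=18: emit EQ '='
pos=19: emit NUM '5' (now at pos=20)
pos=21: enter STRING mode
pos=21: emit STR "ok" (now at pos=25)
DONE. 8 tokens: [ID, EQ, NUM, STAR, EQ, EQ, NUM, STR]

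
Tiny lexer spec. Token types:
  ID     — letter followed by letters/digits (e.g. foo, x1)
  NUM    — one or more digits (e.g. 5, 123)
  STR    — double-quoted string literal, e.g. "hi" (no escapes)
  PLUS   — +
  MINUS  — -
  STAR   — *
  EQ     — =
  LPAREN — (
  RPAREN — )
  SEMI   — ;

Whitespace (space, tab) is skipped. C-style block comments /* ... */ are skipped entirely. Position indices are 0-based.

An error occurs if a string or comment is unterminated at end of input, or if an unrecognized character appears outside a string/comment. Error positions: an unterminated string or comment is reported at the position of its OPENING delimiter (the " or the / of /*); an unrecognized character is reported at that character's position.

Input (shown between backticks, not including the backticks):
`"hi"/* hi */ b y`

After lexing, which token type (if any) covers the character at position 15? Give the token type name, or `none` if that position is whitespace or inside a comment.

pos=0: enter STRING mode
pos=0: emit STR "hi" (now at pos=4)
pos=4: enter COMMENT mode (saw '/*')
exit COMMENT mode (now at pos=12)
pos=13: emit ID 'b' (now at pos=14)
pos=15: emit ID 'y' (now at pos=16)
DONE. 3 tokens: [STR, ID, ID]
Position 15: char is 'y' -> ID

Answer: ID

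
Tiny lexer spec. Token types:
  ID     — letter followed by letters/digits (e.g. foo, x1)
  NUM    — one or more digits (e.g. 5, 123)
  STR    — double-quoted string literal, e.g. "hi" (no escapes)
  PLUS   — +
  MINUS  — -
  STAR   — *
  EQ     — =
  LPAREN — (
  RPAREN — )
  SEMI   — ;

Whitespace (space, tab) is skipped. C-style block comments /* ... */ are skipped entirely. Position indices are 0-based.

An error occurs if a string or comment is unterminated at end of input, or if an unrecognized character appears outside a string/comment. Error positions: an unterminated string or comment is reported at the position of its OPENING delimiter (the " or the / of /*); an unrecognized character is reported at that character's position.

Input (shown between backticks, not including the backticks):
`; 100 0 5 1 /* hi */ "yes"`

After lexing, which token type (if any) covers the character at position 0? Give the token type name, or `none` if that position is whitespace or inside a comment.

pos=0: emit SEMI ';'
pos=2: emit NUM '100' (now at pos=5)
pos=6: emit NUM '0' (now at pos=7)
pos=8: emit NUM '5' (now at pos=9)
pos=10: emit NUM '1' (now at pos=11)
pos=12: enter COMMENT mode (saw '/*')
exit COMMENT mode (now at pos=20)
pos=21: enter STRING mode
pos=21: emit STR "yes" (now at pos=26)
DONE. 6 tokens: [SEMI, NUM, NUM, NUM, NUM, STR]
Position 0: char is ';' -> SEMI

Answer: SEMI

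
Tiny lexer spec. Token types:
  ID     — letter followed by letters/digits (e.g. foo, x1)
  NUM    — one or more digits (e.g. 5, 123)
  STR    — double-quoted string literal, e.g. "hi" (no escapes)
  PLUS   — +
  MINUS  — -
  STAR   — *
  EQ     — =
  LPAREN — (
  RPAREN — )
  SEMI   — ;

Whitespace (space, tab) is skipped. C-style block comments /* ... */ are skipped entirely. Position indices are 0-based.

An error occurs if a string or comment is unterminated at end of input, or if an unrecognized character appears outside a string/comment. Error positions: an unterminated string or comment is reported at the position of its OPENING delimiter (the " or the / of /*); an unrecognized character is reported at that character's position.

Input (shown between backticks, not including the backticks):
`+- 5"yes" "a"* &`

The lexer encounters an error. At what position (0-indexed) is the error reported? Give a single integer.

Answer: 15

Derivation:
pos=0: emit PLUS '+'
pos=1: emit MINUS '-'
pos=3: emit NUM '5' (now at pos=4)
pos=4: enter STRING mode
pos=4: emit STR "yes" (now at pos=9)
pos=10: enter STRING mode
pos=10: emit STR "a" (now at pos=13)
pos=13: emit STAR '*'
pos=15: ERROR — unrecognized char '&'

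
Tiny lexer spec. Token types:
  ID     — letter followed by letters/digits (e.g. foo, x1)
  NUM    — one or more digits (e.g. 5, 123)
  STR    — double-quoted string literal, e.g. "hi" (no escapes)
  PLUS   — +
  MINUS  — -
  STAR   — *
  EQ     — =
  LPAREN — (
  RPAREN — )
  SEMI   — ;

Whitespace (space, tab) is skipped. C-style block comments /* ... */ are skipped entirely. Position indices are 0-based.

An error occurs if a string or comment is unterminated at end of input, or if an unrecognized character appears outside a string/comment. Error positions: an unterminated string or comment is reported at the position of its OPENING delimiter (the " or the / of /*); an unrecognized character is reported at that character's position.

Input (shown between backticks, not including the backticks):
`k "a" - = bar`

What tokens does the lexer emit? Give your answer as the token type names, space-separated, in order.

Answer: ID STR MINUS EQ ID

Derivation:
pos=0: emit ID 'k' (now at pos=1)
pos=2: enter STRING mode
pos=2: emit STR "a" (now at pos=5)
pos=6: emit MINUS '-'
pos=8: emit EQ '='
pos=10: emit ID 'bar' (now at pos=13)
DONE. 5 tokens: [ID, STR, MINUS, EQ, ID]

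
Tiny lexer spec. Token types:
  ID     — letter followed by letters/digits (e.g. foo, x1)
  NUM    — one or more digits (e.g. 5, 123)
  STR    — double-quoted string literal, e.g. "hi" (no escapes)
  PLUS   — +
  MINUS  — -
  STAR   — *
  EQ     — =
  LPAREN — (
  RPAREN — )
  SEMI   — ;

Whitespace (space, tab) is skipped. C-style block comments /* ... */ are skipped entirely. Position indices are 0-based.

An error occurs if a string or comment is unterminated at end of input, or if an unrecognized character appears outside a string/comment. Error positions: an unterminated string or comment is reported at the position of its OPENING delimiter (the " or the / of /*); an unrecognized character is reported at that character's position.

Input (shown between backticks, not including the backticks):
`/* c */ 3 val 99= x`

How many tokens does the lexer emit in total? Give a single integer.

Answer: 5

Derivation:
pos=0: enter COMMENT mode (saw '/*')
exit COMMENT mode (now at pos=7)
pos=8: emit NUM '3' (now at pos=9)
pos=10: emit ID 'val' (now at pos=13)
pos=14: emit NUM '99' (now at pos=16)
pos=16: emit EQ '='
pos=18: emit ID 'x' (now at pos=19)
DONE. 5 tokens: [NUM, ID, NUM, EQ, ID]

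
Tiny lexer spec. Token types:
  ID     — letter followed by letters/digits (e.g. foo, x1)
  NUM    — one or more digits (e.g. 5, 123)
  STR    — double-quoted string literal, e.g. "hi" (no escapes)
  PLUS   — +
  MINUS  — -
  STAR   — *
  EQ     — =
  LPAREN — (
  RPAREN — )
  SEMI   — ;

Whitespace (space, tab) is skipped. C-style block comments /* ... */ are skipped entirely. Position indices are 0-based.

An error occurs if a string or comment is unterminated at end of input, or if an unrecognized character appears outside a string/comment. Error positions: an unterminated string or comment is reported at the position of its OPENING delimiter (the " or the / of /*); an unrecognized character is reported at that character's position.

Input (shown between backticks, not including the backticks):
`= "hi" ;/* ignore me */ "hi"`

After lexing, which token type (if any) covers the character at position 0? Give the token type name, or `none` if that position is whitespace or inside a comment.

pos=0: emit EQ '='
pos=2: enter STRING mode
pos=2: emit STR "hi" (now at pos=6)
pos=7: emit SEMI ';'
pos=8: enter COMMENT mode (saw '/*')
exit COMMENT mode (now at pos=23)
pos=24: enter STRING mode
pos=24: emit STR "hi" (now at pos=28)
DONE. 4 tokens: [EQ, STR, SEMI, STR]
Position 0: char is '=' -> EQ

Answer: EQ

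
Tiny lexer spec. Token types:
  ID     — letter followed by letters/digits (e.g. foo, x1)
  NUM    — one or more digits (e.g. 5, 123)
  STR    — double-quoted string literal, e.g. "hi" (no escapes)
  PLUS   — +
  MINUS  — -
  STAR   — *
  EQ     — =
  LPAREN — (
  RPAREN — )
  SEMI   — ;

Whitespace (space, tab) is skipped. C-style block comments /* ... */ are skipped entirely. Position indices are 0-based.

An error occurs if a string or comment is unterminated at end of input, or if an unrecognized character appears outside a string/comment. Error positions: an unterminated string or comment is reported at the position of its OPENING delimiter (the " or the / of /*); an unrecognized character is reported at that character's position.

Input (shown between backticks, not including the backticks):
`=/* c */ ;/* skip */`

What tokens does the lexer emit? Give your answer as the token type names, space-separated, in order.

pos=0: emit EQ '='
pos=1: enter COMMENT mode (saw '/*')
exit COMMENT mode (now at pos=8)
pos=9: emit SEMI ';'
pos=10: enter COMMENT mode (saw '/*')
exit COMMENT mode (now at pos=20)
DONE. 2 tokens: [EQ, SEMI]

Answer: EQ SEMI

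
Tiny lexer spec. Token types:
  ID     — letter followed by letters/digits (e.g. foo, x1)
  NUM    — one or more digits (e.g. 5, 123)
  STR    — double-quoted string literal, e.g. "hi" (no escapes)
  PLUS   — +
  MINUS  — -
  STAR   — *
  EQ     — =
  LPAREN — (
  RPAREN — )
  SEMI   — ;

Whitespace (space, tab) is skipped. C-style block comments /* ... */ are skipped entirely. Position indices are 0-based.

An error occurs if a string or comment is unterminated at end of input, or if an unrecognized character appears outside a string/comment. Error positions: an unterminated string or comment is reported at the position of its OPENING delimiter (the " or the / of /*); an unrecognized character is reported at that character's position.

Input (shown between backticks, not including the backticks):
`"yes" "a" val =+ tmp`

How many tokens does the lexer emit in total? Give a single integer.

Answer: 6

Derivation:
pos=0: enter STRING mode
pos=0: emit STR "yes" (now at pos=5)
pos=6: enter STRING mode
pos=6: emit STR "a" (now at pos=9)
pos=10: emit ID 'val' (now at pos=13)
pos=14: emit EQ '='
pos=15: emit PLUS '+'
pos=17: emit ID 'tmp' (now at pos=20)
DONE. 6 tokens: [STR, STR, ID, EQ, PLUS, ID]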